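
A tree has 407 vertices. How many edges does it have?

A tree on n vertices always has exactly n - 1 edges.
For n = 407: edges = 407 - 1 = 406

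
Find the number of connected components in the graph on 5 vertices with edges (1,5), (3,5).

Step 1: Build adjacency list from edges:
  1: 5
  2: (none)
  3: 5
  4: (none)
  5: 1, 3

Step 2: Run BFS/DFS from vertex 1:
  Visited: {1, 5, 3}
  Reached 3 of 5 vertices

Step 3: Only 3 of 5 vertices reached. Graph is disconnected.
Connected components: {1, 3, 5}, {2}, {4}
Number of connected components: 3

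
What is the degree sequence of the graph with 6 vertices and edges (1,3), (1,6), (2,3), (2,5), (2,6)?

Step 1: Count edges incident to each vertex:
  deg(1) = 2 (neighbors: 3, 6)
  deg(2) = 3 (neighbors: 3, 5, 6)
  deg(3) = 2 (neighbors: 1, 2)
  deg(4) = 0 (neighbors: none)
  deg(5) = 1 (neighbors: 2)
  deg(6) = 2 (neighbors: 1, 2)

Step 2: Sort degrees in non-increasing order:
  Degrees: [2, 3, 2, 0, 1, 2] -> sorted: [3, 2, 2, 2, 1, 0]

Degree sequence: [3, 2, 2, 2, 1, 0]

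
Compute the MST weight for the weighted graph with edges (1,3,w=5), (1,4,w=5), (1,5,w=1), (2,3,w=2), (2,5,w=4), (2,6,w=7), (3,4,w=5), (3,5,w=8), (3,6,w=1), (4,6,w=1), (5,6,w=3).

Apply Kruskal's algorithm (sort edges by weight, add if no cycle):

Sorted edges by weight:
  (1,5) w=1
  (3,6) w=1
  (4,6) w=1
  (2,3) w=2
  (5,6) w=3
  (2,5) w=4
  (1,4) w=5
  (1,3) w=5
  (3,4) w=5
  (2,6) w=7
  (3,5) w=8

Add edge (1,5) w=1 -- no cycle. Running total: 1
Add edge (3,6) w=1 -- no cycle. Running total: 2
Add edge (4,6) w=1 -- no cycle. Running total: 3
Add edge (2,3) w=2 -- no cycle. Running total: 5
Add edge (5,6) w=3 -- no cycle. Running total: 8

MST edges: (1,5,w=1), (3,6,w=1), (4,6,w=1), (2,3,w=2), (5,6,w=3)
Total MST weight: 1 + 1 + 1 + 2 + 3 = 8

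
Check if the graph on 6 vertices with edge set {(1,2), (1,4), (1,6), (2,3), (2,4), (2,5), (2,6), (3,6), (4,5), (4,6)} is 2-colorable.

Step 1: Attempt 2-coloring using BFS:
  Start at vertex 1, assign color 0
  Color vertex 2 with color 1 (neighbor of 1)
  Color vertex 4 with color 1 (neighbor of 1)
  Color vertex 6 with color 1 (neighbor of 1)
  Color vertex 3 with color 0 (neighbor of 2)

Step 2: Conflict found! Vertices 2 and 4 are adjacent but have the same color.
This means the graph contains an odd cycle.

The graph is NOT bipartite.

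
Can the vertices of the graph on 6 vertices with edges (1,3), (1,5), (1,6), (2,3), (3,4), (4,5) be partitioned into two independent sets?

Step 1: Attempt 2-coloring using BFS:
  Start at vertex 1, assign color 0
  Color vertex 3 with color 1 (neighbor of 1)
  Color vertex 5 with color 1 (neighbor of 1)
  Color vertex 6 with color 1 (neighbor of 1)
  Color vertex 2 with color 0 (neighbor of 3)
  Color vertex 4 with color 0 (neighbor of 3)

Step 2: 2-coloring succeeded. No conflicts found.
  Set A (color 0): {1, 2, 4}
  Set B (color 1): {3, 5, 6}

The graph is bipartite with partition {1, 2, 4}, {3, 5, 6}.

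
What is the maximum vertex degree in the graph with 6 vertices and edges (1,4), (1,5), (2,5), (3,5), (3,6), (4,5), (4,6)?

Step 1: Count edges incident to each vertex:
  deg(1) = 2 (neighbors: 4, 5)
  deg(2) = 1 (neighbors: 5)
  deg(3) = 2 (neighbors: 5, 6)
  deg(4) = 3 (neighbors: 1, 5, 6)
  deg(5) = 4 (neighbors: 1, 2, 3, 4)
  deg(6) = 2 (neighbors: 3, 4)

Step 2: Find maximum:
  max(2, 1, 2, 3, 4, 2) = 4 (vertex 5)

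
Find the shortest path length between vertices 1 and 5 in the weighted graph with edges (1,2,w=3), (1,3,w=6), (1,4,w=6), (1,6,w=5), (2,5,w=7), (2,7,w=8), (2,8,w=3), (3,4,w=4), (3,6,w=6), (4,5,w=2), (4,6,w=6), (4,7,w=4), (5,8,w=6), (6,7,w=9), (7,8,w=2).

Step 1: Build adjacency list with weights:
  1: 2(w=3), 3(w=6), 4(w=6), 6(w=5)
  2: 1(w=3), 5(w=7), 7(w=8), 8(w=3)
  3: 1(w=6), 4(w=4), 6(w=6)
  4: 1(w=6), 3(w=4), 5(w=2), 6(w=6), 7(w=4)
  5: 2(w=7), 4(w=2), 8(w=6)
  6: 1(w=5), 3(w=6), 4(w=6), 7(w=9)
  7: 2(w=8), 4(w=4), 6(w=9), 8(w=2)
  8: 2(w=3), 5(w=6), 7(w=2)

Step 2: Apply Dijkstra's algorithm from vertex 1:
  Visit vertex 1 (distance=0)
    Update dist[2] = 3
    Update dist[3] = 6
    Update dist[4] = 6
    Update dist[6] = 5
  Visit vertex 2 (distance=3)
    Update dist[5] = 10
    Update dist[7] = 11
    Update dist[8] = 6
  Visit vertex 6 (distance=5)
  Visit vertex 3 (distance=6)
  Visit vertex 4 (distance=6)
    Update dist[5] = 8
    Update dist[7] = 10
  Visit vertex 8 (distance=6)
    Update dist[7] = 8
  Visit vertex 5 (distance=8)

Step 3: Shortest path: 1 -> 4 -> 5
Total weight: 6 + 2 = 8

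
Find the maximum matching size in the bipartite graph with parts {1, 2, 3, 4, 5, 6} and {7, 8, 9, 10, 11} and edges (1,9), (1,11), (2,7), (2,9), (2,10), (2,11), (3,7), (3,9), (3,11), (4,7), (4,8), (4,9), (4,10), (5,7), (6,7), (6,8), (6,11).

Step 1: List the neighbors of each left vertex:
  1: 9, 11
  2: 7, 9, 10, 11
  3: 7, 9, 11
  4: 7, 8, 9, 10
  5: 7
  6: 7, 8, 11

Step 2: Greedily match left vertices, then look for augmenting paths:
  Match 1 -- 9
  Match 2 -- 10
  Match 3 -- 11
  Match 4 -- 8
  Match 5 -- 7
  No augmenting path remains.

Step 3: Verify this is maximum:
  Matching size 5 = min(|L|, |R|) = min(6, 5), which is an upper bound, so this matching is maximum.

Maximum matching: {(1,9), (2,10), (3,11), (4,8), (5,7)}
Size: 5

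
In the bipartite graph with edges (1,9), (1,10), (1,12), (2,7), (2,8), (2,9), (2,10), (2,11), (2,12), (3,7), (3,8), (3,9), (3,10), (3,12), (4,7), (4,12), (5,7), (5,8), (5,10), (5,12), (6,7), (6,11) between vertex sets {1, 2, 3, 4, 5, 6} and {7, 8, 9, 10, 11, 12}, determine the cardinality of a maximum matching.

Step 1: List the neighbors of each left vertex:
  1: 9, 10, 12
  2: 7, 8, 9, 10, 11, 12
  3: 7, 8, 9, 10, 12
  4: 7, 12
  5: 7, 8, 10, 12
  6: 7, 11

Step 2: Greedily match left vertices, then look for augmenting paths:
  Match 1 -- 9
  Match 2 -- 7
  Match 3 -- 8
  Match 4 -- 12
  Match 5 -- 10
  Match 6 -- 11
  No augmenting path remains.

Step 3: Verify this is maximum:
  Matching size 6 = min(|L|, |R|) = min(6, 6), which is an upper bound, so this matching is maximum.

Maximum matching: {(1,9), (2,7), (3,8), (4,12), (5,10), (6,11)}
Size: 6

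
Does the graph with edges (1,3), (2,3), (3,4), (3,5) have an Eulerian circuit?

Step 1: Find the degree of each vertex:
  deg(1) = 1
  deg(2) = 1
  deg(3) = 4
  deg(4) = 1
  deg(5) = 1

Step 2: Count vertices with odd degree:
  Odd-degree vertices: 1, 2, 4, 5 (4 total)

Step 3: Apply Euler's theorem:
  - Eulerian circuit exists iff graph is connected and all vertices have even degree
  - Eulerian path exists iff graph is connected and has 0 or 2 odd-degree vertices

Graph has 4 odd-degree vertices (need 0 or 2).
Neither Eulerian path nor Eulerian circuit exists.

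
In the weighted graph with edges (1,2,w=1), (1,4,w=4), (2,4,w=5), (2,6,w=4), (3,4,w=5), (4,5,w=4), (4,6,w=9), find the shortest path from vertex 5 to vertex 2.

Step 1: Build adjacency list with weights:
  1: 2(w=1), 4(w=4)
  2: 1(w=1), 4(w=5), 6(w=4)
  3: 4(w=5)
  4: 1(w=4), 2(w=5), 3(w=5), 5(w=4), 6(w=9)
  5: 4(w=4)
  6: 2(w=4), 4(w=9)

Step 2: Apply Dijkstra's algorithm from vertex 5:
  Visit vertex 5 (distance=0)
    Update dist[4] = 4
  Visit vertex 4 (distance=4)
    Update dist[1] = 8
    Update dist[2] = 9
    Update dist[3] = 9
    Update dist[6] = 13
  Visit vertex 1 (distance=8)
  Visit vertex 2 (distance=9)

Step 3: Shortest path: 5 -> 4 -> 2
Total weight: 4 + 5 = 9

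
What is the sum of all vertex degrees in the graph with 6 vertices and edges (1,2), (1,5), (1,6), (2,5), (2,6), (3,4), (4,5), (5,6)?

Step 1: Count edges incident to each vertex:
  deg(1) = 3 (neighbors: 2, 5, 6)
  deg(2) = 3 (neighbors: 1, 5, 6)
  deg(3) = 1 (neighbors: 4)
  deg(4) = 2 (neighbors: 3, 5)
  deg(5) = 4 (neighbors: 1, 2, 4, 6)
  deg(6) = 3 (neighbors: 1, 2, 5)

Step 2: Sum all degrees:
  3 + 3 + 1 + 2 + 4 + 3 = 16

Verification: sum of degrees = 2 * |E| = 2 * 8 = 16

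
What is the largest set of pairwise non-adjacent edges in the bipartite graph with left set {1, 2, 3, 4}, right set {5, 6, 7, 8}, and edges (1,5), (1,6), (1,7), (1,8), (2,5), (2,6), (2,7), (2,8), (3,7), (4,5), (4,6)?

Step 1: List the neighbors of each left vertex:
  1: 5, 6, 7, 8
  2: 5, 6, 7, 8
  3: 7
  4: 5, 6

Step 2: Greedily match left vertices, then look for augmenting paths:
  Match 1 -- 8
  Match 2 -- 6
  Match 3 -- 7
  Match 4 -- 5
  No augmenting path remains.

Step 3: Verify this is maximum:
  Matching size 4 = min(|L|, |R|) = min(4, 4), which is an upper bound, so this matching is maximum.

Maximum matching: {(1,8), (2,6), (3,7), (4,5)}
Size: 4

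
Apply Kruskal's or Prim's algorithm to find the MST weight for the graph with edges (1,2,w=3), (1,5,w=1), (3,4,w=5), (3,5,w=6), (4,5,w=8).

Apply Kruskal's algorithm (sort edges by weight, add if no cycle):

Sorted edges by weight:
  (1,5) w=1
  (1,2) w=3
  (3,4) w=5
  (3,5) w=6
  (4,5) w=8

Add edge (1,5) w=1 -- no cycle. Running total: 1
Add edge (1,2) w=3 -- no cycle. Running total: 4
Add edge (3,4) w=5 -- no cycle. Running total: 9
Add edge (3,5) w=6 -- no cycle. Running total: 15

MST edges: (1,5,w=1), (1,2,w=3), (3,4,w=5), (3,5,w=6)
Total MST weight: 1 + 3 + 5 + 6 = 15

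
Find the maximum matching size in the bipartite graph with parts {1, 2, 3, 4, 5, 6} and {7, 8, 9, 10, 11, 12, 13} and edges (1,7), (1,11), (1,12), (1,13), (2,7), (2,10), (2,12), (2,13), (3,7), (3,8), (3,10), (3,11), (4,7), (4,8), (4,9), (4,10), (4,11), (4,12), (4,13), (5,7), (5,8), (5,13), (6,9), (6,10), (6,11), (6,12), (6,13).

Step 1: List the neighbors of each left vertex:
  1: 7, 11, 12, 13
  2: 7, 10, 12, 13
  3: 7, 8, 10, 11
  4: 7, 8, 9, 10, 11, 12, 13
  5: 7, 8, 13
  6: 9, 10, 11, 12, 13

Step 2: Greedily match left vertices, then look for augmenting paths:
  Match 1 -- 7
  Match 2 -- 10
  Match 3 -- 8
  Match 4 -- 9
  Match 5 -- 13
  Match 6 -- 11
  No augmenting path remains.

Step 3: Verify this is maximum:
  Matching size 6 = min(|L|, |R|) = min(6, 7), which is an upper bound, so this matching is maximum.

Maximum matching: {(1,7), (2,10), (3,8), (4,9), (5,13), (6,11)}
Size: 6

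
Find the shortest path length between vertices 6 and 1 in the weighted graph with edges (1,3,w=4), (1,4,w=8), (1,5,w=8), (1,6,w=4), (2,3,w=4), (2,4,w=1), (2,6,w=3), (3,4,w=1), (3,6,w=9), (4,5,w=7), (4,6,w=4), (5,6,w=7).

Step 1: Build adjacency list with weights:
  1: 3(w=4), 4(w=8), 5(w=8), 6(w=4)
  2: 3(w=4), 4(w=1), 6(w=3)
  3: 1(w=4), 2(w=4), 4(w=1), 6(w=9)
  4: 1(w=8), 2(w=1), 3(w=1), 5(w=7), 6(w=4)
  5: 1(w=8), 4(w=7), 6(w=7)
  6: 1(w=4), 2(w=3), 3(w=9), 4(w=4), 5(w=7)

Step 2: Apply Dijkstra's algorithm from vertex 6:
  Visit vertex 6 (distance=0)
    Update dist[1] = 4
    Update dist[2] = 3
    Update dist[3] = 9
    Update dist[4] = 4
    Update dist[5] = 7
  Visit vertex 2 (distance=3)
    Update dist[3] = 7
  Visit vertex 1 (distance=4)

Step 3: Shortest path: 6 -> 1
Total weight: 4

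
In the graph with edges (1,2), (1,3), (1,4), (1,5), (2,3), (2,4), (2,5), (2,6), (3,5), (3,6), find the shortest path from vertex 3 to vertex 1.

Step 1: Build adjacency list:
  1: 2, 3, 4, 5
  2: 1, 3, 4, 5, 6
  3: 1, 2, 5, 6
  4: 1, 2
  5: 1, 2, 3
  6: 2, 3

Step 2: BFS from vertex 3 to find shortest path to 1:
  vertex 1 reached at distance 1

Step 3: Shortest path: 3 -> 1
Path length: 1 edge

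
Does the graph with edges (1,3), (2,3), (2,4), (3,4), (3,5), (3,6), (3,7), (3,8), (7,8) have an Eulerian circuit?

Step 1: Find the degree of each vertex:
  deg(1) = 1
  deg(2) = 2
  deg(3) = 7
  deg(4) = 2
  deg(5) = 1
  deg(6) = 1
  deg(7) = 2
  deg(8) = 2

Step 2: Count vertices with odd degree:
  Odd-degree vertices: 1, 3, 5, 6 (4 total)

Step 3: Apply Euler's theorem:
  - Eulerian circuit exists iff graph is connected and all vertices have even degree
  - Eulerian path exists iff graph is connected and has 0 or 2 odd-degree vertices

Graph has 4 odd-degree vertices (need 0 or 2).
Neither Eulerian path nor Eulerian circuit exists.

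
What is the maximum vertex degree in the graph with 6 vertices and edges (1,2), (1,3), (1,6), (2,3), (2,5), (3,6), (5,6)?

Step 1: Count edges incident to each vertex:
  deg(1) = 3 (neighbors: 2, 3, 6)
  deg(2) = 3 (neighbors: 1, 3, 5)
  deg(3) = 3 (neighbors: 1, 2, 6)
  deg(4) = 0 (neighbors: none)
  deg(5) = 2 (neighbors: 2, 6)
  deg(6) = 3 (neighbors: 1, 3, 5)

Step 2: Find maximum:
  max(3, 3, 3, 0, 2, 3) = 3 (vertex 1)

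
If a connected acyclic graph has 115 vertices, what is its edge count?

A tree on n vertices always has exactly n - 1 edges.
For n = 115: edges = 115 - 1 = 114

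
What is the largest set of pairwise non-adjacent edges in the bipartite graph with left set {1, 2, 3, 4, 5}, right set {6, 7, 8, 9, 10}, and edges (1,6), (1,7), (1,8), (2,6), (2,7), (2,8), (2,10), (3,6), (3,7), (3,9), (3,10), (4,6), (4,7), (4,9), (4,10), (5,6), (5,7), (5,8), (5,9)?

Step 1: List the neighbors of each left vertex:
  1: 6, 7, 8
  2: 6, 7, 8, 10
  3: 6, 7, 9, 10
  4: 6, 7, 9, 10
  5: 6, 7, 8, 9

Step 2: Greedily match left vertices, then look for augmenting paths:
  Match 1 -- 6
  Match 2 -- 7
  Match 3 -- 9
  Match 4 -- 10
  Match 5 -- 8
  No augmenting path remains.

Step 3: Verify this is maximum:
  Matching size 5 = min(|L|, |R|) = min(5, 5), which is an upper bound, so this matching is maximum.

Maximum matching: {(1,6), (2,7), (3,9), (4,10), (5,8)}
Size: 5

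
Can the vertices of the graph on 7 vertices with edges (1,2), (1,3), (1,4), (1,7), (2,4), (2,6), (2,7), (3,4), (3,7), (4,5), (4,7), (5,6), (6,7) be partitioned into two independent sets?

Step 1: Attempt 2-coloring using BFS:
  Start at vertex 1, assign color 0
  Color vertex 2 with color 1 (neighbor of 1)
  Color vertex 3 with color 1 (neighbor of 1)
  Color vertex 4 with color 1 (neighbor of 1)
  Color vertex 7 with color 1 (neighbor of 1)

Step 2: Conflict found! Vertices 2 and 4 are adjacent but have the same color.
This means the graph contains an odd cycle.

The graph is NOT bipartite.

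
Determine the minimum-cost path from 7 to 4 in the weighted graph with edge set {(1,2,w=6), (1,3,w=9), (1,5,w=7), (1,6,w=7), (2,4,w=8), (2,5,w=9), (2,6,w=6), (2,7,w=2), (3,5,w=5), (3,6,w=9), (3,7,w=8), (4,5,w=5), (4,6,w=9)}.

Step 1: Build adjacency list with weights:
  1: 2(w=6), 3(w=9), 5(w=7), 6(w=7)
  2: 1(w=6), 4(w=8), 5(w=9), 6(w=6), 7(w=2)
  3: 1(w=9), 5(w=5), 6(w=9), 7(w=8)
  4: 2(w=8), 5(w=5), 6(w=9)
  5: 1(w=7), 2(w=9), 3(w=5), 4(w=5)
  6: 1(w=7), 2(w=6), 3(w=9), 4(w=9)
  7: 2(w=2), 3(w=8)

Step 2: Apply Dijkstra's algorithm from vertex 7:
  Visit vertex 7 (distance=0)
    Update dist[2] = 2
    Update dist[3] = 8
  Visit vertex 2 (distance=2)
    Update dist[1] = 8
    Update dist[4] = 10
    Update dist[5] = 11
    Update dist[6] = 8
  Visit vertex 1 (distance=8)
  Visit vertex 3 (distance=8)
  Visit vertex 6 (distance=8)
  Visit vertex 4 (distance=10)

Step 3: Shortest path: 7 -> 2 -> 4
Total weight: 2 + 8 = 10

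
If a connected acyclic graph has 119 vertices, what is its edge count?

A tree on n vertices always has exactly n - 1 edges.
For n = 119: edges = 119 - 1 = 118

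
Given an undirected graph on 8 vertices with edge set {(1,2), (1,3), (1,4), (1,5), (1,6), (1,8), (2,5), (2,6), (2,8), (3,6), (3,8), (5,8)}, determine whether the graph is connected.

Step 1: Build adjacency list from edges:
  1: 2, 3, 4, 5, 6, 8
  2: 1, 5, 6, 8
  3: 1, 6, 8
  4: 1
  5: 1, 2, 8
  6: 1, 2, 3
  7: (none)
  8: 1, 2, 3, 5

Step 2: Run BFS/DFS from vertex 1:
  Visited: {1, 2, 3, 4, 5, 6, 8}
  Reached 7 of 8 vertices

Step 3: Only 7 of 8 vertices reached. Graph is disconnected.
Connected components: {1, 2, 3, 4, 5, 6, 8}, {7}
Answer: No, the graph is not connected (2 components).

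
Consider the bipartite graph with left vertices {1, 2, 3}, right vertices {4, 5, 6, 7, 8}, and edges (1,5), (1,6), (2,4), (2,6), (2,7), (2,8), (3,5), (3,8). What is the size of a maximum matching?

Step 1: List the neighbors of each left vertex:
  1: 5, 6
  2: 4, 6, 7, 8
  3: 5, 8

Step 2: Greedily match left vertices, then look for augmenting paths:
  Match 1 -- 5
  Match 2 -- 4
  Match 3 -- 8
  No augmenting path remains.

Step 3: Verify this is maximum:
  Matching size 3 = min(|L|, |R|) = min(3, 5), which is an upper bound, so this matching is maximum.

Maximum matching: {(1,5), (2,4), (3,8)}
Size: 3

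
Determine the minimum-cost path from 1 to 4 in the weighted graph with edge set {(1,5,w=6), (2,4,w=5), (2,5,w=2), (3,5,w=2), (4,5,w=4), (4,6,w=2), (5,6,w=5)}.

Step 1: Build adjacency list with weights:
  1: 5(w=6)
  2: 4(w=5), 5(w=2)
  3: 5(w=2)
  4: 2(w=5), 5(w=4), 6(w=2)
  5: 1(w=6), 2(w=2), 3(w=2), 4(w=4), 6(w=5)
  6: 4(w=2), 5(w=5)

Step 2: Apply Dijkstra's algorithm from vertex 1:
  Visit vertex 1 (distance=0)
    Update dist[5] = 6
  Visit vertex 5 (distance=6)
    Update dist[2] = 8
    Update dist[3] = 8
    Update dist[4] = 10
    Update dist[6] = 11
  Visit vertex 2 (distance=8)
  Visit vertex 3 (distance=8)
  Visit vertex 4 (distance=10)

Step 3: Shortest path: 1 -> 5 -> 4
Total weight: 6 + 4 = 10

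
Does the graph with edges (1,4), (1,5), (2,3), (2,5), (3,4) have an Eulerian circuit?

Step 1: Find the degree of each vertex:
  deg(1) = 2
  deg(2) = 2
  deg(3) = 2
  deg(4) = 2
  deg(5) = 2

Step 2: Count vertices with odd degree:
  All vertices have even degree (0 odd-degree vertices)

Step 3: Apply Euler's theorem:
  - Eulerian circuit exists iff graph is connected and all vertices have even degree
  - Eulerian path exists iff graph is connected and has 0 or 2 odd-degree vertices

Graph is connected with 0 odd-degree vertices.
Both Eulerian circuit and Eulerian path exist.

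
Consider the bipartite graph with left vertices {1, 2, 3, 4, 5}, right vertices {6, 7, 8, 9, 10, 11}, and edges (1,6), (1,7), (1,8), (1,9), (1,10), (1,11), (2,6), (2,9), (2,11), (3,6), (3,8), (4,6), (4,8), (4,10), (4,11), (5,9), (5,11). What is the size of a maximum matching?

Step 1: List the neighbors of each left vertex:
  1: 6, 7, 8, 9, 10, 11
  2: 6, 9, 11
  3: 6, 8
  4: 6, 8, 10, 11
  5: 9, 11

Step 2: Greedily match left vertices, then look for augmenting paths:
  Match 1 -- 6
  Match 2 -- 9
  Match 3 -- 8
  Match 4 -- 10
  Match 5 -- 11
  No augmenting path remains.

Step 3: Verify this is maximum:
  Matching size 5 = min(|L|, |R|) = min(5, 6), which is an upper bound, so this matching is maximum.

Maximum matching: {(1,6), (2,9), (3,8), (4,10), (5,11)}
Size: 5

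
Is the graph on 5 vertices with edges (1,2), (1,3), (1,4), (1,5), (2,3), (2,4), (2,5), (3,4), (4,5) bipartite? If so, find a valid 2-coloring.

Step 1: Attempt 2-coloring using BFS:
  Start at vertex 1, assign color 0
  Color vertex 2 with color 1 (neighbor of 1)
  Color vertex 3 with color 1 (neighbor of 1)
  Color vertex 4 with color 1 (neighbor of 1)
  Color vertex 5 with color 1 (neighbor of 1)

Step 2: Conflict found! Vertices 2 and 3 are adjacent but have the same color.
This means the graph contains an odd cycle.

The graph is NOT bipartite.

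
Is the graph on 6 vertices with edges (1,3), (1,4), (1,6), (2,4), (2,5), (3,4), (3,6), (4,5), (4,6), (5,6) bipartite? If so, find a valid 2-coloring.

Step 1: Attempt 2-coloring using BFS:
  Start at vertex 1, assign color 0
  Color vertex 3 with color 1 (neighbor of 1)
  Color vertex 4 with color 1 (neighbor of 1)
  Color vertex 6 with color 1 (neighbor of 1)

Step 2: Conflict found! Vertices 3 and 4 are adjacent but have the same color.
This means the graph contains an odd cycle.

The graph is NOT bipartite.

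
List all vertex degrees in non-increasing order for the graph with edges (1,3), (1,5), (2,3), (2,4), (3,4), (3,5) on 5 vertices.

Step 1: Count edges incident to each vertex:
  deg(1) = 2 (neighbors: 3, 5)
  deg(2) = 2 (neighbors: 3, 4)
  deg(3) = 4 (neighbors: 1, 2, 4, 5)
  deg(4) = 2 (neighbors: 2, 3)
  deg(5) = 2 (neighbors: 1, 3)

Step 2: Sort degrees in non-increasing order:
  Degrees: [2, 2, 4, 2, 2] -> sorted: [4, 2, 2, 2, 2]

Degree sequence: [4, 2, 2, 2, 2]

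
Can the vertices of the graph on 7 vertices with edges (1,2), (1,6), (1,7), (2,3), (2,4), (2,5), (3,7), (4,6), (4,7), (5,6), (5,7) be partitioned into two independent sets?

Step 1: Attempt 2-coloring using BFS:
  Start at vertex 1, assign color 0
  Color vertex 2 with color 1 (neighbor of 1)
  Color vertex 6 with color 1 (neighbor of 1)
  Color vertex 7 with color 1 (neighbor of 1)
  Color vertex 3 with color 0 (neighbor of 2)
  Color vertex 4 with color 0 (neighbor of 2)
  Color vertex 5 with color 0 (neighbor of 2)

Step 2: 2-coloring succeeded. No conflicts found.
  Set A (color 0): {1, 3, 4, 5}
  Set B (color 1): {2, 6, 7}

The graph is bipartite with partition {1, 3, 4, 5}, {2, 6, 7}.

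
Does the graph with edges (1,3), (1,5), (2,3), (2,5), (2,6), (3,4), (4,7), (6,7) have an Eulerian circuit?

Step 1: Find the degree of each vertex:
  deg(1) = 2
  deg(2) = 3
  deg(3) = 3
  deg(4) = 2
  deg(5) = 2
  deg(6) = 2
  deg(7) = 2

Step 2: Count vertices with odd degree:
  Odd-degree vertices: 2, 3 (2 total)

Step 3: Apply Euler's theorem:
  - Eulerian circuit exists iff graph is connected and all vertices have even degree
  - Eulerian path exists iff graph is connected and has 0 or 2 odd-degree vertices

Graph is connected with exactly 2 odd-degree vertices (2, 3).
Eulerian path exists (starting and ending at the odd-degree vertices), but no Eulerian circuit.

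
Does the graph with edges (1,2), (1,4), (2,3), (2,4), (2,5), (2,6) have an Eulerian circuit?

Step 1: Find the degree of each vertex:
  deg(1) = 2
  deg(2) = 5
  deg(3) = 1
  deg(4) = 2
  deg(5) = 1
  deg(6) = 1

Step 2: Count vertices with odd degree:
  Odd-degree vertices: 2, 3, 5, 6 (4 total)

Step 3: Apply Euler's theorem:
  - Eulerian circuit exists iff graph is connected and all vertices have even degree
  - Eulerian path exists iff graph is connected and has 0 or 2 odd-degree vertices

Graph has 4 odd-degree vertices (need 0 or 2).
Neither Eulerian path nor Eulerian circuit exists.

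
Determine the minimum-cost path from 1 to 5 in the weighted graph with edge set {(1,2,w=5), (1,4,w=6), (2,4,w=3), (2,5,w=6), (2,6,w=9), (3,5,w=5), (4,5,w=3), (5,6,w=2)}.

Step 1: Build adjacency list with weights:
  1: 2(w=5), 4(w=6)
  2: 1(w=5), 4(w=3), 5(w=6), 6(w=9)
  3: 5(w=5)
  4: 1(w=6), 2(w=3), 5(w=3)
  5: 2(w=6), 3(w=5), 4(w=3), 6(w=2)
  6: 2(w=9), 5(w=2)

Step 2: Apply Dijkstra's algorithm from vertex 1:
  Visit vertex 1 (distance=0)
    Update dist[2] = 5
    Update dist[4] = 6
  Visit vertex 2 (distance=5)
    Update dist[5] = 11
    Update dist[6] = 14
  Visit vertex 4 (distance=6)
    Update dist[5] = 9
  Visit vertex 5 (distance=9)
    Update dist[3] = 14
    Update dist[6] = 11

Step 3: Shortest path: 1 -> 4 -> 5
Total weight: 6 + 3 = 9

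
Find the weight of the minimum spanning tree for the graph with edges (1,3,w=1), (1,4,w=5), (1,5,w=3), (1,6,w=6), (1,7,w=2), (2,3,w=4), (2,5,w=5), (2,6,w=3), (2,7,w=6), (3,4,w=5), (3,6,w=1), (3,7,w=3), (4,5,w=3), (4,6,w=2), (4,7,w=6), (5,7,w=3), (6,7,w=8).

Apply Kruskal's algorithm (sort edges by weight, add if no cycle):

Sorted edges by weight:
  (1,3) w=1
  (3,6) w=1
  (1,7) w=2
  (4,6) w=2
  (1,5) w=3
  (2,6) w=3
  (3,7) w=3
  (4,5) w=3
  (5,7) w=3
  (2,3) w=4
  (1,4) w=5
  (2,5) w=5
  (3,4) w=5
  (1,6) w=6
  (2,7) w=6
  (4,7) w=6
  (6,7) w=8

Add edge (1,3) w=1 -- no cycle. Running total: 1
Add edge (3,6) w=1 -- no cycle. Running total: 2
Add edge (1,7) w=2 -- no cycle. Running total: 4
Add edge (4,6) w=2 -- no cycle. Running total: 6
Add edge (1,5) w=3 -- no cycle. Running total: 9
Add edge (2,6) w=3 -- no cycle. Running total: 12

MST edges: (1,3,w=1), (3,6,w=1), (1,7,w=2), (4,6,w=2), (1,5,w=3), (2,6,w=3)
Total MST weight: 1 + 1 + 2 + 2 + 3 + 3 = 12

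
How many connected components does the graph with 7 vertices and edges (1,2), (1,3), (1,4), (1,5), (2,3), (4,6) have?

Step 1: Build adjacency list from edges:
  1: 2, 3, 4, 5
  2: 1, 3
  3: 1, 2
  4: 1, 6
  5: 1
  6: 4
  7: (none)

Step 2: Run BFS/DFS from vertex 1:
  Visited: {1, 2, 3, 4, 5, 6}
  Reached 6 of 7 vertices

Step 3: Only 6 of 7 vertices reached. Graph is disconnected.
Connected components: {1, 2, 3, 4, 5, 6}, {7}
Number of connected components: 2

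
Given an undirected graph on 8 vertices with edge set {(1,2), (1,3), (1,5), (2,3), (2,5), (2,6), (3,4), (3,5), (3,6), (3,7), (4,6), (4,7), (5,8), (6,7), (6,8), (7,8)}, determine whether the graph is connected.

Step 1: Build adjacency list from edges:
  1: 2, 3, 5
  2: 1, 3, 5, 6
  3: 1, 2, 4, 5, 6, 7
  4: 3, 6, 7
  5: 1, 2, 3, 8
  6: 2, 3, 4, 7, 8
  7: 3, 4, 6, 8
  8: 5, 6, 7

Step 2: Run BFS/DFS from vertex 1:
  Visited: {1, 2, 3, 5, 6, 4, 7, 8}
  Reached 8 of 8 vertices

Step 3: All 8 vertices reached from vertex 1, so the graph is connected.
Answer: Yes, the graph is connected.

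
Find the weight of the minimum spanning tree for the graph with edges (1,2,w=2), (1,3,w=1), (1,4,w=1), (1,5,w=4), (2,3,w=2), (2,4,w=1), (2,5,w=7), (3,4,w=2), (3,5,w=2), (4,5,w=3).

Apply Kruskal's algorithm (sort edges by weight, add if no cycle):

Sorted edges by weight:
  (1,3) w=1
  (1,4) w=1
  (2,4) w=1
  (1,2) w=2
  (2,3) w=2
  (3,4) w=2
  (3,5) w=2
  (4,5) w=3
  (1,5) w=4
  (2,5) w=7

Add edge (1,3) w=1 -- no cycle. Running total: 1
Add edge (1,4) w=1 -- no cycle. Running total: 2
Add edge (2,4) w=1 -- no cycle. Running total: 3
Skip edge (1,2) w=2 -- would create cycle
Skip edge (2,3) w=2 -- would create cycle
Skip edge (3,4) w=2 -- would create cycle
Add edge (3,5) w=2 -- no cycle. Running total: 5

MST edges: (1,3,w=1), (1,4,w=1), (2,4,w=1), (3,5,w=2)
Total MST weight: 1 + 1 + 1 + 2 = 5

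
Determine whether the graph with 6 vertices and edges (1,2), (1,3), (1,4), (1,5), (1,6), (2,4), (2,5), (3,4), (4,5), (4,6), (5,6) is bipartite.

Step 1: Attempt 2-coloring using BFS:
  Start at vertex 1, assign color 0
  Color vertex 2 with color 1 (neighbor of 1)
  Color vertex 3 with color 1 (neighbor of 1)
  Color vertex 4 with color 1 (neighbor of 1)
  Color vertex 5 with color 1 (neighbor of 1)
  Color vertex 6 with color 1 (neighbor of 1)

Step 2: Conflict found! Vertices 2 and 4 are adjacent but have the same color.
This means the graph contains an odd cycle.

The graph is NOT bipartite.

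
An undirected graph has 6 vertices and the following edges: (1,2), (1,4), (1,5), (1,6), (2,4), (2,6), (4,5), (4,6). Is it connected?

Step 1: Build adjacency list from edges:
  1: 2, 4, 5, 6
  2: 1, 4, 6
  3: (none)
  4: 1, 2, 5, 6
  5: 1, 4
  6: 1, 2, 4

Step 2: Run BFS/DFS from vertex 1:
  Visited: {1, 2, 4, 5, 6}
  Reached 5 of 6 vertices

Step 3: Only 5 of 6 vertices reached. Graph is disconnected.
Connected components: {1, 2, 4, 5, 6}, {3}
Answer: No, the graph is not connected (2 components).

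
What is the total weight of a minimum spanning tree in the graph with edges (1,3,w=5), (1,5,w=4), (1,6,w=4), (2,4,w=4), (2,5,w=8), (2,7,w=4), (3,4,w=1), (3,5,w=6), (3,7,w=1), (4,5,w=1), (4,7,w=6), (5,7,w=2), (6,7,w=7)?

Apply Kruskal's algorithm (sort edges by weight, add if no cycle):

Sorted edges by weight:
  (3,7) w=1
  (3,4) w=1
  (4,5) w=1
  (5,7) w=2
  (1,5) w=4
  (1,6) w=4
  (2,7) w=4
  (2,4) w=4
  (1,3) w=5
  (3,5) w=6
  (4,7) w=6
  (6,7) w=7
  (2,5) w=8

Add edge (3,7) w=1 -- no cycle. Running total: 1
Add edge (3,4) w=1 -- no cycle. Running total: 2
Add edge (4,5) w=1 -- no cycle. Running total: 3
Skip edge (5,7) w=2 -- would create cycle
Add edge (1,5) w=4 -- no cycle. Running total: 7
Add edge (1,6) w=4 -- no cycle. Running total: 11
Add edge (2,7) w=4 -- no cycle. Running total: 15

MST edges: (3,7,w=1), (3,4,w=1), (4,5,w=1), (1,5,w=4), (1,6,w=4), (2,7,w=4)
Total MST weight: 1 + 1 + 1 + 4 + 4 + 4 = 15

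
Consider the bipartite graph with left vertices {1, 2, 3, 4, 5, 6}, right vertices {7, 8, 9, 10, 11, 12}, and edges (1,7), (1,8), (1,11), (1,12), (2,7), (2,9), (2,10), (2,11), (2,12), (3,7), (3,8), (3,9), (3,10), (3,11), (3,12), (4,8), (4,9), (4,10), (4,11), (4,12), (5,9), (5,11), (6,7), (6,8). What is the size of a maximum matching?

Step 1: List the neighbors of each left vertex:
  1: 7, 8, 11, 12
  2: 7, 9, 10, 11, 12
  3: 7, 8, 9, 10, 11, 12
  4: 8, 9, 10, 11, 12
  5: 9, 11
  6: 7, 8

Step 2: Greedily match left vertices, then look for augmenting paths:
  Match 1 -- 12
  Match 2 -- 9
  Match 3 -- 8
  Match 4 -- 10
  Match 5 -- 11
  Match 6 -- 7
  No augmenting path remains.

Step 3: Verify this is maximum:
  Matching size 6 = min(|L|, |R|) = min(6, 6), which is an upper bound, so this matching is maximum.

Maximum matching: {(1,12), (2,9), (3,8), (4,10), (5,11), (6,7)}
Size: 6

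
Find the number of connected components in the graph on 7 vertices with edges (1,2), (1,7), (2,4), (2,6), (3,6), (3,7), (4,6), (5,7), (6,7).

Step 1: Build adjacency list from edges:
  1: 2, 7
  2: 1, 4, 6
  3: 6, 7
  4: 2, 6
  5: 7
  6: 2, 3, 4, 7
  7: 1, 3, 5, 6

Step 2: Run BFS/DFS from vertex 1:
  Visited: {1, 2, 7, 4, 6, 3, 5}
  Reached 7 of 7 vertices

Step 3: All 7 vertices reached from vertex 1, so the graph is connected.
Number of connected components: 1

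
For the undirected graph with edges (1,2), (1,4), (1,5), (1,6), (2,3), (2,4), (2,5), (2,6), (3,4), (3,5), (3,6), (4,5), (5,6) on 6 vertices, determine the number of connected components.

Step 1: Build adjacency list from edges:
  1: 2, 4, 5, 6
  2: 1, 3, 4, 5, 6
  3: 2, 4, 5, 6
  4: 1, 2, 3, 5
  5: 1, 2, 3, 4, 6
  6: 1, 2, 3, 5

Step 2: Run BFS/DFS from vertex 1:
  Visited: {1, 2, 4, 5, 6, 3}
  Reached 6 of 6 vertices

Step 3: All 6 vertices reached from vertex 1, so the graph is connected.
Number of connected components: 1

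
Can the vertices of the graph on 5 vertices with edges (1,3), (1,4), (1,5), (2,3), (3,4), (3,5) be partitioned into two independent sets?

Step 1: Attempt 2-coloring using BFS:
  Start at vertex 1, assign color 0
  Color vertex 3 with color 1 (neighbor of 1)
  Color vertex 4 with color 1 (neighbor of 1)
  Color vertex 5 with color 1 (neighbor of 1)
  Color vertex 2 with color 0 (neighbor of 3)

Step 2: Conflict found! Vertices 3 and 4 are adjacent but have the same color.
This means the graph contains an odd cycle.

The graph is NOT bipartite.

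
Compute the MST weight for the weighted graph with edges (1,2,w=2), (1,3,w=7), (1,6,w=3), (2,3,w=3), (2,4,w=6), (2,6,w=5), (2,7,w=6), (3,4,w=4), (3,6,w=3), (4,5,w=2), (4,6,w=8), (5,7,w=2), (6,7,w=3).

Apply Kruskal's algorithm (sort edges by weight, add if no cycle):

Sorted edges by weight:
  (1,2) w=2
  (4,5) w=2
  (5,7) w=2
  (1,6) w=3
  (2,3) w=3
  (3,6) w=3
  (6,7) w=3
  (3,4) w=4
  (2,6) w=5
  (2,7) w=6
  (2,4) w=6
  (1,3) w=7
  (4,6) w=8

Add edge (1,2) w=2 -- no cycle. Running total: 2
Add edge (4,5) w=2 -- no cycle. Running total: 4
Add edge (5,7) w=2 -- no cycle. Running total: 6
Add edge (1,6) w=3 -- no cycle. Running total: 9
Add edge (2,3) w=3 -- no cycle. Running total: 12
Skip edge (3,6) w=3 -- would create cycle
Add edge (6,7) w=3 -- no cycle. Running total: 15

MST edges: (1,2,w=2), (4,5,w=2), (5,7,w=2), (1,6,w=3), (2,3,w=3), (6,7,w=3)
Total MST weight: 2 + 2 + 2 + 3 + 3 + 3 = 15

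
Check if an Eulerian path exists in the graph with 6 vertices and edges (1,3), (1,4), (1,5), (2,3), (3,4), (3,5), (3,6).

Step 1: Find the degree of each vertex:
  deg(1) = 3
  deg(2) = 1
  deg(3) = 5
  deg(4) = 2
  deg(5) = 2
  deg(6) = 1

Step 2: Count vertices with odd degree:
  Odd-degree vertices: 1, 2, 3, 6 (4 total)

Step 3: Apply Euler's theorem:
  - Eulerian circuit exists iff graph is connected and all vertices have even degree
  - Eulerian path exists iff graph is connected and has 0 or 2 odd-degree vertices

Graph has 4 odd-degree vertices (need 0 or 2).
Neither Eulerian path nor Eulerian circuit exists.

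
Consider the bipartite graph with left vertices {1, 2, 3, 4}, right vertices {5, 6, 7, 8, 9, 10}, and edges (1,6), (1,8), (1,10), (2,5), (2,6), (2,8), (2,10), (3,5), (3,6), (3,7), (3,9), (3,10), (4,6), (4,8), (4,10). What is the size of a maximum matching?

Step 1: List the neighbors of each left vertex:
  1: 6, 8, 10
  2: 5, 6, 8, 10
  3: 5, 6, 7, 9, 10
  4: 6, 8, 10

Step 2: Greedily match left vertices, then look for augmenting paths:
  Match 1 -- 6
  Match 2 -- 5
  Match 3 -- 7
  Match 4 -- 8
  No augmenting path remains.

Step 3: Verify this is maximum:
  Matching size 4 = min(|L|, |R|) = min(4, 6), which is an upper bound, so this matching is maximum.

Maximum matching: {(1,6), (2,5), (3,7), (4,8)}
Size: 4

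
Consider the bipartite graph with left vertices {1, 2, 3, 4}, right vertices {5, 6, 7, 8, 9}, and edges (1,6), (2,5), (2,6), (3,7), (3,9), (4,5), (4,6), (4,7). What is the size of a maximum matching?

Step 1: List the neighbors of each left vertex:
  1: 6
  2: 5, 6
  3: 7, 9
  4: 5, 6, 7

Step 2: Greedily match left vertices, then look for augmenting paths:
  Match 1 -- 6
  Match 2 -- 5
  Match 3 -- 9
  Match 4 -- 7
  No augmenting path remains.

Step 3: Verify this is maximum:
  Matching size 4 = min(|L|, |R|) = min(4, 5), which is an upper bound, so this matching is maximum.

Maximum matching: {(1,6), (2,5), (3,9), (4,7)}
Size: 4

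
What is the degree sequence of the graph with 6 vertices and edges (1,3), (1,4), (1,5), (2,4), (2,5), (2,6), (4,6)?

Step 1: Count edges incident to each vertex:
  deg(1) = 3 (neighbors: 3, 4, 5)
  deg(2) = 3 (neighbors: 4, 5, 6)
  deg(3) = 1 (neighbors: 1)
  deg(4) = 3 (neighbors: 1, 2, 6)
  deg(5) = 2 (neighbors: 1, 2)
  deg(6) = 2 (neighbors: 2, 4)

Step 2: Sort degrees in non-increasing order:
  Degrees: [3, 3, 1, 3, 2, 2] -> sorted: [3, 3, 3, 2, 2, 1]

Degree sequence: [3, 3, 3, 2, 2, 1]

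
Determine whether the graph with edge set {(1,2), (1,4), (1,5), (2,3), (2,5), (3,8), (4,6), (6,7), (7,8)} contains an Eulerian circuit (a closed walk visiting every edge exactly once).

Step 1: Find the degree of each vertex:
  deg(1) = 3
  deg(2) = 3
  deg(3) = 2
  deg(4) = 2
  deg(5) = 2
  deg(6) = 2
  deg(7) = 2
  deg(8) = 2

Step 2: Count vertices with odd degree:
  Odd-degree vertices: 1, 2 (2 total)

Step 3: Apply Euler's theorem:
  - Eulerian circuit exists iff graph is connected and all vertices have even degree
  - Eulerian path exists iff graph is connected and has 0 or 2 odd-degree vertices

Graph is connected with exactly 2 odd-degree vertices (1, 2).
Eulerian path exists (starting and ending at the odd-degree vertices), but no Eulerian circuit.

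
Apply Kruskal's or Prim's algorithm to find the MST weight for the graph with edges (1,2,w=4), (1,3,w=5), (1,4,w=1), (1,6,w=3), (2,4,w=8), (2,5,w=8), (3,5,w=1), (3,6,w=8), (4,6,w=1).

Apply Kruskal's algorithm (sort edges by weight, add if no cycle):

Sorted edges by weight:
  (1,4) w=1
  (3,5) w=1
  (4,6) w=1
  (1,6) w=3
  (1,2) w=4
  (1,3) w=5
  (2,4) w=8
  (2,5) w=8
  (3,6) w=8

Add edge (1,4) w=1 -- no cycle. Running total: 1
Add edge (3,5) w=1 -- no cycle. Running total: 2
Add edge (4,6) w=1 -- no cycle. Running total: 3
Skip edge (1,6) w=3 -- would create cycle
Add edge (1,2) w=4 -- no cycle. Running total: 7
Add edge (1,3) w=5 -- no cycle. Running total: 12

MST edges: (1,4,w=1), (3,5,w=1), (4,6,w=1), (1,2,w=4), (1,3,w=5)
Total MST weight: 1 + 1 + 1 + 4 + 5 = 12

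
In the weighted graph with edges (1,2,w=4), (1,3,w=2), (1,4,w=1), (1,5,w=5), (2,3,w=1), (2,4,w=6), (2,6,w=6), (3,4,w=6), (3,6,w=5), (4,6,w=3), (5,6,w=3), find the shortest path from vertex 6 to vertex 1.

Step 1: Build adjacency list with weights:
  1: 2(w=4), 3(w=2), 4(w=1), 5(w=5)
  2: 1(w=4), 3(w=1), 4(w=6), 6(w=6)
  3: 1(w=2), 2(w=1), 4(w=6), 6(w=5)
  4: 1(w=1), 2(w=6), 3(w=6), 6(w=3)
  5: 1(w=5), 6(w=3)
  6: 2(w=6), 3(w=5), 4(w=3), 5(w=3)

Step 2: Apply Dijkstra's algorithm from vertex 6:
  Visit vertex 6 (distance=0)
    Update dist[2] = 6
    Update dist[3] = 5
    Update dist[4] = 3
    Update dist[5] = 3
  Visit vertex 4 (distance=3)
    Update dist[1] = 4
  Visit vertex 5 (distance=3)
  Visit vertex 1 (distance=4)

Step 3: Shortest path: 6 -> 4 -> 1
Total weight: 3 + 1 = 4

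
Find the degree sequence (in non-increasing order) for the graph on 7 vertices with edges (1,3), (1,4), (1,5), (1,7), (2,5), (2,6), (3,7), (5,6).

Step 1: Count edges incident to each vertex:
  deg(1) = 4 (neighbors: 3, 4, 5, 7)
  deg(2) = 2 (neighbors: 5, 6)
  deg(3) = 2 (neighbors: 1, 7)
  deg(4) = 1 (neighbors: 1)
  deg(5) = 3 (neighbors: 1, 2, 6)
  deg(6) = 2 (neighbors: 2, 5)
  deg(7) = 2 (neighbors: 1, 3)

Step 2: Sort degrees in non-increasing order:
  Degrees: [4, 2, 2, 1, 3, 2, 2] -> sorted: [4, 3, 2, 2, 2, 2, 1]

Degree sequence: [4, 3, 2, 2, 2, 2, 1]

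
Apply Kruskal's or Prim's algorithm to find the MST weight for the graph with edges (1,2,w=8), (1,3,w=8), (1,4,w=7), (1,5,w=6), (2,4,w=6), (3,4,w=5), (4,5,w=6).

Apply Kruskal's algorithm (sort edges by weight, add if no cycle):

Sorted edges by weight:
  (3,4) w=5
  (1,5) w=6
  (2,4) w=6
  (4,5) w=6
  (1,4) w=7
  (1,3) w=8
  (1,2) w=8

Add edge (3,4) w=5 -- no cycle. Running total: 5
Add edge (1,5) w=6 -- no cycle. Running total: 11
Add edge (2,4) w=6 -- no cycle. Running total: 17
Add edge (4,5) w=6 -- no cycle. Running total: 23

MST edges: (3,4,w=5), (1,5,w=6), (2,4,w=6), (4,5,w=6)
Total MST weight: 5 + 6 + 6 + 6 = 23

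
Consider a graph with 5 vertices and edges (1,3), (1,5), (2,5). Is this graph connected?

Step 1: Build adjacency list from edges:
  1: 3, 5
  2: 5
  3: 1
  4: (none)
  5: 1, 2

Step 2: Run BFS/DFS from vertex 1:
  Visited: {1, 3, 5, 2}
  Reached 4 of 5 vertices

Step 3: Only 4 of 5 vertices reached. Graph is disconnected.
Connected components: {1, 2, 3, 5}, {4}
Answer: No, the graph is not connected (2 components).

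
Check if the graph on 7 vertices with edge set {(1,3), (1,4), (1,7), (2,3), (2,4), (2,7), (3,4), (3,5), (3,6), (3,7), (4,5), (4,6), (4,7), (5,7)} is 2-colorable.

Step 1: Attempt 2-coloring using BFS:
  Start at vertex 1, assign color 0
  Color vertex 3 with color 1 (neighbor of 1)
  Color vertex 4 with color 1 (neighbor of 1)
  Color vertex 7 with color 1 (neighbor of 1)
  Color vertex 2 with color 0 (neighbor of 3)

Step 2: Conflict found! Vertices 3 and 4 are adjacent but have the same color.
This means the graph contains an odd cycle.

The graph is NOT bipartite.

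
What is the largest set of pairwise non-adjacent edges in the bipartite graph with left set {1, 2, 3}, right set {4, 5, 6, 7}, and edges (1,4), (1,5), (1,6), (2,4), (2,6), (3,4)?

Step 1: List the neighbors of each left vertex:
  1: 4, 5, 6
  2: 4, 6
  3: 4

Step 2: Greedily match left vertices, then look for augmenting paths:
  Match 1 -- 5
  Match 2 -- 6
  Match 3 -- 4
  No augmenting path remains.

Step 3: Verify this is maximum:
  Matching size 3 = min(|L|, |R|) = min(3, 4), which is an upper bound, so this matching is maximum.

Maximum matching: {(1,5), (2,6), (3,4)}
Size: 3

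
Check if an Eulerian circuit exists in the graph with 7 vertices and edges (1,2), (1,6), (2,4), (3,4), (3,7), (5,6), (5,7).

Step 1: Find the degree of each vertex:
  deg(1) = 2
  deg(2) = 2
  deg(3) = 2
  deg(4) = 2
  deg(5) = 2
  deg(6) = 2
  deg(7) = 2

Step 2: Count vertices with odd degree:
  All vertices have even degree (0 odd-degree vertices)

Step 3: Apply Euler's theorem:
  - Eulerian circuit exists iff graph is connected and all vertices have even degree
  - Eulerian path exists iff graph is connected and has 0 or 2 odd-degree vertices

Graph is connected with 0 odd-degree vertices.
Both Eulerian circuit and Eulerian path exist.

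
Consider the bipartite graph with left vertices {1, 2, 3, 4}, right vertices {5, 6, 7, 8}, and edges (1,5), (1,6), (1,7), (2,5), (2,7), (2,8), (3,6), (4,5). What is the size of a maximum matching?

Step 1: List the neighbors of each left vertex:
  1: 5, 6, 7
  2: 5, 7, 8
  3: 6
  4: 5

Step 2: Greedily match left vertices, then look for augmenting paths:
  Match 1 -- 7
  Match 2 -- 8
  Match 3 -- 6
  Match 4 -- 5
  No augmenting path remains.

Step 3: Verify this is maximum:
  Matching size 4 = min(|L|, |R|) = min(4, 4), which is an upper bound, so this matching is maximum.

Maximum matching: {(1,7), (2,8), (3,6), (4,5)}
Size: 4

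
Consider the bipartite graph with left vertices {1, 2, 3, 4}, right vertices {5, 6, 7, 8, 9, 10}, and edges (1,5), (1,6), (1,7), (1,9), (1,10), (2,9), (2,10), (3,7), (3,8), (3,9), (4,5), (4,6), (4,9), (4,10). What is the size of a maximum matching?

Step 1: List the neighbors of each left vertex:
  1: 5, 6, 7, 9, 10
  2: 9, 10
  3: 7, 8, 9
  4: 5, 6, 9, 10

Step 2: Greedily match left vertices, then look for augmenting paths:
  Match 1 -- 5
  Match 2 -- 9
  Match 3 -- 7
  Match 4 -- 6
  No augmenting path remains.

Step 3: Verify this is maximum:
  Matching size 4 = min(|L|, |R|) = min(4, 6), which is an upper bound, so this matching is maximum.

Maximum matching: {(1,5), (2,9), (3,7), (4,6)}
Size: 4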